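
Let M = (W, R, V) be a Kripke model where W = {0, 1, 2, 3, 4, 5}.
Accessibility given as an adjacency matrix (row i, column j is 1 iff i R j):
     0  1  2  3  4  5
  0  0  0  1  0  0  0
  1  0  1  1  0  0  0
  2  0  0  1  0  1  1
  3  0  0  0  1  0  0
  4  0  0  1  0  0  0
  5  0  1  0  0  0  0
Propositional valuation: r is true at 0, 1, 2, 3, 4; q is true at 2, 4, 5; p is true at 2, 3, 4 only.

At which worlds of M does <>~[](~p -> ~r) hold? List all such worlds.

Let φ = <>~[](~p -> ~r). Evaluate φ at each world:
  0 (successors {2}): φ is false.
  1 (successors {1, 2}): φ is true.
  2 (successors {2, 4, 5}): φ is true.
  3 (successors {3}): φ is false.
  4 (successors {2}): φ is false.
  5 (successors {1}): φ is true.
For instance, at 4:
  At 4: <>~[](~p -> ~r) requires ~[](~p -> ~r) at some successor in {2}.
    At 2: ~[](~p -> ~r) is false.
  So <>~[](~p -> ~r) is false at 4.
Satisfying worlds: {1, 2, 5}

1, 2, 5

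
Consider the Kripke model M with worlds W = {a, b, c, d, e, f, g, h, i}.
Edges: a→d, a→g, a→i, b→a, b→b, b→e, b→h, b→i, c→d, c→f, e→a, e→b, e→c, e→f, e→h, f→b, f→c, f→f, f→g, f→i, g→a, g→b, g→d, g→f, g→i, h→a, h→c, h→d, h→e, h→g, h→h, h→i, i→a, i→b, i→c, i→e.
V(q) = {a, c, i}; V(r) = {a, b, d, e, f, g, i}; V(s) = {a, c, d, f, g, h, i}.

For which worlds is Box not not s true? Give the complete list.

Let φ = Box not not s. Evaluate φ at each world:
  a (successors {d, g, i}): φ is true.
  b (successors {a, b, e, h, i}): φ is false.
  c (successors {d, f}): φ is true.
  d (successors ∅): φ is true.
  e (successors {a, b, c, f, h}): φ is false.
  f (successors {b, c, f, g, i}): φ is false.
  g (successors {a, b, d, f, i}): φ is false.
  h (successors {a, c, d, e, g, h, i}): φ is false.
  i (successors {a, b, c, e}): φ is false.
For instance, at b:
  At b: Box not not s requires not not s at every successor {a, b, e, h, i}.
    not not s fails at b, so Box not not s is false at b.
Satisfying worlds: {a, c, d}

a, c, d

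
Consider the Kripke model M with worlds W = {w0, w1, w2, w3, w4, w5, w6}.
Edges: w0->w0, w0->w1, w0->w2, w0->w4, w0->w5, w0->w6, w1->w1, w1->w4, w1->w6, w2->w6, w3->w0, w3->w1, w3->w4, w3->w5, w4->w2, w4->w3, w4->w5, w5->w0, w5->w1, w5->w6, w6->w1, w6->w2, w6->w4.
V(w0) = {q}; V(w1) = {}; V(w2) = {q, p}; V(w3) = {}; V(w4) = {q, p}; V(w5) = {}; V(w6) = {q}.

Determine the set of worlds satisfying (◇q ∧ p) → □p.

w0, w1, w3, w5, w6

Let φ = (◇q ∧ p) → □p. Evaluate φ at each world:
  w0 (successors {w0, w1, w2, w4, w5, w6}): φ is true.
  w1 (successors {w1, w4, w6}): φ is true.
  w2 (successors {w6}): φ is false.
  w3 (successors {w0, w1, w4, w5}): φ is true.
  w4 (successors {w2, w3, w5}): φ is false.
  w5 (successors {w0, w1, w6}): φ is true.
  w6 (successors {w1, w2, w4}): φ is true.
For instance, at w2:
  At w2: ◇q ∧ p is true, □p is false, so (◇q ∧ p) → □p is false.
    At w2: ◇q is true, p is true, so ◇q ∧ p is true.
      At w2: ◇q requires q at some successor in {w6}.
        q holds at w6, so ◇q is true at w2.
    At w2: □p requires p at every successor {w6}.
      p fails at w6, so □p is false at w2.
Satisfying worlds: {w0, w1, w3, w5, w6}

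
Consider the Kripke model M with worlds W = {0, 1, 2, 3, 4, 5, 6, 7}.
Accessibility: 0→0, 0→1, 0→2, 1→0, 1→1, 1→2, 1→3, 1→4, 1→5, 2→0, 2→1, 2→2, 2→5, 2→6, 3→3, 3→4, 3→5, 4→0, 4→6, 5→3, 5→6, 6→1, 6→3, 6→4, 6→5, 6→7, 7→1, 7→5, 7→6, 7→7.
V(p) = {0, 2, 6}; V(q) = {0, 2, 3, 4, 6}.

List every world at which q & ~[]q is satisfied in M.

0, 2, 3, 6

Let φ = q & ~[]q. Evaluate φ at each world:
  0 (successors {0, 1, 2}): φ is true.
  1 (successors {0, 1, 2, 3, 4, 5}): φ is false.
  2 (successors {0, 1, 2, 5, 6}): φ is true.
  3 (successors {3, 4, 5}): φ is true.
  4 (successors {0, 6}): φ is false.
  5 (successors {3, 6}): φ is false.
  6 (successors {1, 3, 4, 5, 7}): φ is true.
  7 (successors {1, 5, 6, 7}): φ is false.
For instance, at 6:
  At 6: q is true, ~[]q is true, so q & ~[]q is true.
    At 6: []q is false, so ~[]q is true.
      At 6: []q requires q at every successor {1, 3, 4, 5, 7}.
        q fails at 1, so []q is false at 6.
Satisfying worlds: {0, 2, 3, 6}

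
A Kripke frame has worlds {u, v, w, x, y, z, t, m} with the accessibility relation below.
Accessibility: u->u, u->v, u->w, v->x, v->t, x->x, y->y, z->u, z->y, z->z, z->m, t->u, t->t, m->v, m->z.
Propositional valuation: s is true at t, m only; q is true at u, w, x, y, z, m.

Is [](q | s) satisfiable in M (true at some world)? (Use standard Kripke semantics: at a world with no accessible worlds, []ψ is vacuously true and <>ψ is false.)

Yes

Let φ = [](q | s). Evaluate φ at each world:
  u (successors {u, v, w}): φ is false.
  v (successors {x, t}): φ is true.
  w (successors ∅): φ is true.
  x (successors {x}): φ is true.
  y (successors {y}): φ is true.
  z (successors {u, y, z, m}): φ is true.
  t (successors {u, t}): φ is true.
  m (successors {v, z}): φ is false.
Detail at v (witness):
  At v: [](q | s) requires q | s at every successor {x, t}.
    At x: q | s is true.
    At t: q | s is true.
  So [](q | s) is true at v.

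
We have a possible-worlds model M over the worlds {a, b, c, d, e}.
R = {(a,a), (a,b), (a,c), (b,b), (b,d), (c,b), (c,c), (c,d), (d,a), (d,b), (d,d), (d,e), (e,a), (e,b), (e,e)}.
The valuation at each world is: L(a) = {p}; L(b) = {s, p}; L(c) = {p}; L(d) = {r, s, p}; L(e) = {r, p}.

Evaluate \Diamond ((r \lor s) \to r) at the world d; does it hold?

Yes

Recall that \Diamond ψ holds at a world iff ψ holds at some accessible world.
At d: \Diamond ((r \lor s) \to r) requires (r \lor s) \to r at some successor in {a, b, d, e}.
  (r \lor s) \to r holds at a, so \Diamond ((r \lor s) \to r) is true at d.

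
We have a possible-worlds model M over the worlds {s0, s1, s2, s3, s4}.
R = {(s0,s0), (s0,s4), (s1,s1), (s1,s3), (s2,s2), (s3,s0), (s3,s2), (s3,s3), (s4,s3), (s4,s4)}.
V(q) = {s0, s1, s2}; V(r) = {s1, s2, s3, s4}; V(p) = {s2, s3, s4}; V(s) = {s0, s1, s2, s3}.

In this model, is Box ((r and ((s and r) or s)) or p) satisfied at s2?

Yes

At s2: Box ((r and ((s and r) or s)) or p) requires (r and ((s and r) or s)) or p at every successor {s2}.
  At s2: (r and ((s and r) or s)) or p is true.
So Box ((r and ((s and r) or s)) or p) is true at s2.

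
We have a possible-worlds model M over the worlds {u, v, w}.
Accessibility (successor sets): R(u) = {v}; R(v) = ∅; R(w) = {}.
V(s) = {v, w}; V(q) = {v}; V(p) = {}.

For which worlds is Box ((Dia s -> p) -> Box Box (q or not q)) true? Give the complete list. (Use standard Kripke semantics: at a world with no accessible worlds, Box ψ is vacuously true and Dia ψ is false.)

u, v, w

Let φ = Box ((Dia s -> p) -> Box Box (q or not q)). Evaluate φ at each world:
  u (successors {v}): φ is true.
  v (successors ∅): φ is true.
  w (successors ∅): φ is true.
For instance, at u:
  At u: Box ((Dia s -> p) -> Box Box (q or not q)) requires (Dia s -> p) -> Box Box (q or not q) at every successor {v}.
      At v: Dia s -> p is true, Box Box (q or not q) is true, so (Dia s -> p) -> Box Box (q or not q) is true.
  So Box ((Dia s -> p) -> Box Box (q or not q)) is true at u.
Satisfying worlds: {u, v, w}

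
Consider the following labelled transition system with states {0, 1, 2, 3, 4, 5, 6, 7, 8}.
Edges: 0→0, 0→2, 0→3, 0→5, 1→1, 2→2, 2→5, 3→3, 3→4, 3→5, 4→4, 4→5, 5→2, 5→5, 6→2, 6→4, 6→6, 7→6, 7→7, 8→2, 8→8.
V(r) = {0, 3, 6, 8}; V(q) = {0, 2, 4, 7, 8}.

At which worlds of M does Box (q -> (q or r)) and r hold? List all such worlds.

Let φ = Box (q -> (q or r)) and r. Evaluate φ at each world:
  0 (successors {0, 2, 3, 5}): φ is true.
  1 (successors {1}): φ is false.
  2 (successors {2, 5}): φ is false.
  3 (successors {3, 4, 5}): φ is true.
  4 (successors {4, 5}): φ is false.
  5 (successors {2, 5}): φ is false.
  6 (successors {2, 4, 6}): φ is true.
  7 (successors {6, 7}): φ is false.
  8 (successors {2, 8}): φ is true.
For instance, at 7:
  At 7: Box (q -> (q or r)) is true, r is false, so Box (q -> (q or r)) and r is false.
    At 7: Box (q -> (q or r)) requires q -> (q or r) at every successor {6, 7}.
      At 6: q -> (q or r) is true.
      At 7: q -> (q or r) is true.
    So Box (q -> (q or r)) is true at 7.
Satisfying worlds: {0, 3, 6, 8}

0, 3, 6, 8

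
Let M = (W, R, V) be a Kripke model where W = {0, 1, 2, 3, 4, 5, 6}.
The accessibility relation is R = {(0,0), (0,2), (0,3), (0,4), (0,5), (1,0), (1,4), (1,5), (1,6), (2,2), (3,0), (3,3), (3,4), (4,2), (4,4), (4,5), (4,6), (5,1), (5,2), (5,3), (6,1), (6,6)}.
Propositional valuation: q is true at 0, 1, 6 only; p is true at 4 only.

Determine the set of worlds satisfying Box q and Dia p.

Let φ = Box q and Dia p. Evaluate φ at each world:
  0 (successors {0, 2, 3, 4, 5}): φ is false.
  1 (successors {0, 4, 5, 6}): φ is false.
  2 (successors {2}): φ is false.
  3 (successors {0, 3, 4}): φ is false.
  4 (successors {2, 4, 5, 6}): φ is false.
  5 (successors {1, 2, 3}): φ is false.
  6 (successors {1, 6}): φ is false.
For instance, at 0:
  At 0: Box q is false, Dia p is true, so Box q and Dia p is false.
    At 0: Box q requires q at every successor {0, 2, 3, 4, 5}.
      q fails at 2, so Box q is false at 0.
    At 0: Dia p requires p at some successor in {0, 2, 3, 4, 5}.
      p holds at 4, so Dia p is true at 0.
Satisfying worlds: none.

none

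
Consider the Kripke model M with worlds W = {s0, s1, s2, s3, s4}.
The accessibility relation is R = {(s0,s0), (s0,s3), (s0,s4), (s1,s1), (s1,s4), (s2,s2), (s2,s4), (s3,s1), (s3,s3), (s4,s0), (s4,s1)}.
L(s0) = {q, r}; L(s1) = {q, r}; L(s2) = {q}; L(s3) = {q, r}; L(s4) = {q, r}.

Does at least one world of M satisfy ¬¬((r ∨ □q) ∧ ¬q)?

Let φ = ¬¬((r ∨ □q) ∧ ¬q). Evaluate φ at each world:
  s0 (successors {s0, s3, s4}): φ is false.
  s1 (successors {s1, s4}): φ is false.
  s2 (successors {s2, s4}): φ is false.
  s3 (successors {s1, s3}): φ is false.
  s4 (successors {s0, s1}): φ is false.
For instance, at s3:
  At s3: ¬((r ∨ □q) ∧ ¬q) is true, so ¬¬((r ∨ □q) ∧ ¬q) is false.
    At s3: (r ∨ □q) ∧ ¬q is false, so ¬((r ∨ □q) ∧ ¬q) is true.
      At s3: r ∨ □q is true, ¬q is false, so (r ∨ □q) ∧ ¬q is false.

No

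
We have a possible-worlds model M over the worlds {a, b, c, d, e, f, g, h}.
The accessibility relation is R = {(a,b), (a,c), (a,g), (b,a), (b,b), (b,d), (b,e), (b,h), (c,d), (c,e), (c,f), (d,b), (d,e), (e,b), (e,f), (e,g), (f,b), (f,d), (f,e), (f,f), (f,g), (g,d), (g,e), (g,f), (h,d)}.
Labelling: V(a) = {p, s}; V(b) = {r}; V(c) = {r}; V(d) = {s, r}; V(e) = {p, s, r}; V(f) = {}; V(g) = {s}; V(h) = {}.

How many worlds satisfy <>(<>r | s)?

Let φ = <>(<>r | s). Evaluate φ at each world:
  a (successors {b, c, g}): φ is true.
  b (successors {a, b, d, e, h}): φ is true.
  c (successors {d, e, f}): φ is true.
  d (successors {b, e}): φ is true.
  e (successors {b, f, g}): φ is true.
  f (successors {b, d, e, f, g}): φ is true.
  g (successors {d, e, f}): φ is true.
  h (successors {d}): φ is true.
For instance, at g:
  At g: <>(<>r | s) requires <>r | s at some successor in {d, e, f}.
    <>r | s holds at d, so <>(<>r | s) is true at g.
      At d: <>r is true, s is true, so <>r | s is true.
Satisfying worlds: {a, b, c, d, e, f, g, h}

8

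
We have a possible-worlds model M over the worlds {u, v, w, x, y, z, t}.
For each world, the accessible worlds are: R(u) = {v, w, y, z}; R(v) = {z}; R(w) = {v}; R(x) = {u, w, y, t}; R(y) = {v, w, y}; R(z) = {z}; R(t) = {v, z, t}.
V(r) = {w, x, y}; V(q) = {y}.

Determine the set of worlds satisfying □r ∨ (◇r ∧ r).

x, y

Recall that □ψ holds at a world iff ψ holds at every accessible world, and ◇ψ holds iff ψ holds at some accessible world.
Let φ = □r ∨ (◇r ∧ r). Evaluate φ at each world:
  u (successors {v, w, y, z}): φ is false.
  v (successors {z}): φ is false.
  w (successors {v}): φ is false.
  x (successors {u, w, y, t}): φ is true.
  y (successors {v, w, y}): φ is true.
  z (successors {z}): φ is false.
  t (successors {v, z, t}): φ is false.
For instance, at z:
  At z: □r is false, ◇r ∧ r is false, so □r ∨ (◇r ∧ r) is false.
    At z: □r requires r at every successor {z}.
      r fails at z, so □r is false at z.
    At z: ◇r is false, r is false, so ◇r ∧ r is false.
      At z: ◇r requires r at some successor in {z}.
        At z: r is false.
      So ◇r is false at z.
Satisfying worlds: {x, y}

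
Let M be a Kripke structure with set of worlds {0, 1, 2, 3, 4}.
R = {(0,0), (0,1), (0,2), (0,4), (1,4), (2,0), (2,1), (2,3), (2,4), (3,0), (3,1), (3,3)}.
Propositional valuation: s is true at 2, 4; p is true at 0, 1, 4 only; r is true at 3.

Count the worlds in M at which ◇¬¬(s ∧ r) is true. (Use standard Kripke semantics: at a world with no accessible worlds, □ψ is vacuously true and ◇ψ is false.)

Recall that ◇ψ holds at a world iff ψ holds at some accessible world.
Let φ = ◇¬¬(s ∧ r). Evaluate φ at each world:
  0 (successors {0, 1, 2, 4}): φ is false.
  1 (successors {4}): φ is false.
  2 (successors {0, 1, 3, 4}): φ is false.
  3 (successors {0, 1, 3}): φ is false.
  4 (successors ∅): φ is false.
For instance, at 3:
  At 3: ◇¬¬(s ∧ r) requires ¬¬(s ∧ r) at some successor in {0, 1, 3}.
    At 0: ¬¬(s ∧ r) is false.
    At 1: ¬¬(s ∧ r) is false.
    At 3: ¬¬(s ∧ r) is false.
  So ◇¬¬(s ∧ r) is false at 3.
Satisfying worlds: none.

0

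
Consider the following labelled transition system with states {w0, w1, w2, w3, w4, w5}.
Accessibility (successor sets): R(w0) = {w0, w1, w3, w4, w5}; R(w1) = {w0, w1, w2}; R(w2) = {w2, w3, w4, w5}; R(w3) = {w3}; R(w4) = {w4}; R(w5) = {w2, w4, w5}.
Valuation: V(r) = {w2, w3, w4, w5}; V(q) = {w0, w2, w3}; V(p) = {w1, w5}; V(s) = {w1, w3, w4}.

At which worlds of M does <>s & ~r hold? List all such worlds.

w0, w1

Let φ = <>s & ~r. Evaluate φ at each world:
  w0 (successors {w0, w1, w3, w4, w5}): φ is true.
  w1 (successors {w0, w1, w2}): φ is true.
  w2 (successors {w2, w3, w4, w5}): φ is false.
  w3 (successors {w3}): φ is false.
  w4 (successors {w4}): φ is false.
  w5 (successors {w2, w4, w5}): φ is false.
For instance, at w5:
  At w5: <>s is true, ~r is false, so <>s & ~r is false.
    At w5: <>s requires s at some successor in {w2, w4, w5}.
      s holds at w4, so <>s is true at w5.
Satisfying worlds: {w0, w1}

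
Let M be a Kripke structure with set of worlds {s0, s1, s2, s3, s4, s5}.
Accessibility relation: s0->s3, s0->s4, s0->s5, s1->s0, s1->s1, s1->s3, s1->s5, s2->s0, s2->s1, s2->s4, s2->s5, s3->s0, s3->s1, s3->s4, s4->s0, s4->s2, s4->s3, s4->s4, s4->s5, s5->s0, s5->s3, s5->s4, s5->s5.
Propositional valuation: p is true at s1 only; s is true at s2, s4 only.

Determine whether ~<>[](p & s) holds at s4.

At s4: <>[](p & s) is false, so ~<>[](p & s) is true.
  At s4: <>[](p & s) requires [](p & s) at some successor in {s0, s2, s3, s4, s5}.
    At s0: [](p & s) is false.
    At s2: [](p & s) is false.
    At s3: [](p & s) is false.
    At s4: [](p & s) is false.
    At s5: [](p & s) is false.
  So <>[](p & s) is false at s4.

Yes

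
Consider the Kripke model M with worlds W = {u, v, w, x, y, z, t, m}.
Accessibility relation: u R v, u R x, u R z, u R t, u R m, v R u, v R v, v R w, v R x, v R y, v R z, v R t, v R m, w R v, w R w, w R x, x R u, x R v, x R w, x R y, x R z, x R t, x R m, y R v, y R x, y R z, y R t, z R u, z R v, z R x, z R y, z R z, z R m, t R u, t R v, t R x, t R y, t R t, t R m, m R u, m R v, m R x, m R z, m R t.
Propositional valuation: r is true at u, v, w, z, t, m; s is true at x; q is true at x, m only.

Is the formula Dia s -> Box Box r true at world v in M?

No

At v: Dia s is true, Box Box r is false, so Dia s -> Box Box r is false.
  At v: Dia s requires s at some successor in {u, v, w, x, y, z, t, m}.
    s holds at x, so Dia s is true at v.
  At v: Box Box r requires Box r at every successor {u, v, w, x, y, z, t, m}.
    Box r fails at u, so Box Box r is false at v.
      At u: Box r requires r at every successor {v, x, z, t, m}.
        r fails at x, so Box r is false at u.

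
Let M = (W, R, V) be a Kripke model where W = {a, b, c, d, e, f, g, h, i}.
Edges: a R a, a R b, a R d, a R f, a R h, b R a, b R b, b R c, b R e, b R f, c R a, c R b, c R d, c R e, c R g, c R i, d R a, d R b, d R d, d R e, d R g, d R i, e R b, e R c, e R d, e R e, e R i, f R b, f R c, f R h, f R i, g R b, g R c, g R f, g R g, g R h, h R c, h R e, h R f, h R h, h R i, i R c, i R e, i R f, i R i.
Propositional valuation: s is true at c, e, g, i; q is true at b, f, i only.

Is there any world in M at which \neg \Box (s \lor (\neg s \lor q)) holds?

No

Let φ = \neg \Box (s \lor (\neg s \lor q)). Evaluate φ at each world:
  a (successors {a, b, d, f, h}): φ is false.
  b (successors {a, b, c, e, f}): φ is false.
  c (successors {a, b, d, e, g, i}): φ is false.
  d (successors {a, b, d, e, g, i}): φ is false.
  e (successors {b, c, d, e, i}): φ is false.
  f (successors {b, c, h, i}): φ is false.
  g (successors {b, c, f, g, h}): φ is false.
  h (successors {c, e, f, h, i}): φ is false.
  i (successors {c, e, f, i}): φ is false.
For instance, at a:
  At a: \Box (s \lor (\neg s \lor q)) is true, so \neg \Box (s \lor (\neg s \lor q)) is false.
    At a: \Box (s \lor (\neg s \lor q)) requires s \lor (\neg s \lor q) at every successor {a, b, d, f, h}.
      At a: s \lor (\neg s \lor q) is true.
      At b: s \lor (\neg s \lor q) is true.
      At d: s \lor (\neg s \lor q) is true.
      At f: s \lor (\neg s \lor q) is true.
      At h: s \lor (\neg s \lor q) is true.
    So \Box (s \lor (\neg s \lor q)) is true at a.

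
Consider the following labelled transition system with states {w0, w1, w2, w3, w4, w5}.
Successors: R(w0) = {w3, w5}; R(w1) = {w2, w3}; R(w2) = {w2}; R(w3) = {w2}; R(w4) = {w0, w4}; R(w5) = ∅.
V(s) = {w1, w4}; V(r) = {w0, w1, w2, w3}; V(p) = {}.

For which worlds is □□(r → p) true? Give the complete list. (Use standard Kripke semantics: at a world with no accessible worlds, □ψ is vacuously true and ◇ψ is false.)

Recall that □ψ holds at a world iff ψ holds at every accessible world, and ◇ψ holds iff ψ holds at some accessible world.
Let φ = □□(r → p). Evaluate φ at each world:
  w0 (successors {w3, w5}): φ is false.
  w1 (successors {w2, w3}): φ is false.
  w2 (successors {w2}): φ is false.
  w3 (successors {w2}): φ is false.
  w4 (successors {w0, w4}): φ is false.
  w5 (successors ∅): φ is true.
For instance, at w2:
  At w2: □□(r → p) requires □(r → p) at every successor {w2}.
    □(r → p) fails at w2, so □□(r → p) is false at w2.
      At w2: □(r → p) requires r → p at every successor {w2}.
        r → p fails at w2, so □(r → p) is false at w2.
Satisfying worlds: {w5}

w5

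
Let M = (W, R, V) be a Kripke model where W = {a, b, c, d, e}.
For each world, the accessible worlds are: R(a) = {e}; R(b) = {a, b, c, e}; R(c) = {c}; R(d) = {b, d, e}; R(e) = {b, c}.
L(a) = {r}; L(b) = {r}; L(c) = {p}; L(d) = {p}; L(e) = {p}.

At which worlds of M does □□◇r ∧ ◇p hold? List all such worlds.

none

Recall that □ψ holds at a world iff ψ holds at every accessible world, and ◇ψ holds iff ψ holds at some accessible world.
Let φ = □□◇r ∧ ◇p. Evaluate φ at each world:
  a (successors {e}): φ is false.
  b (successors {a, b, c, e}): φ is false.
  c (successors {c}): φ is false.
  d (successors {b, d, e}): φ is false.
  e (successors {b, c}): φ is false.
For instance, at c:
  At c: □□◇r is false, ◇p is true, so □□◇r ∧ ◇p is false.
    At c: □□◇r requires □◇r at every successor {c}.
      □◇r fails at c, so □□◇r is false at c.
    At c: ◇p requires p at some successor in {c}.
      p holds at c, so ◇p is true at c.
Satisfying worlds: none.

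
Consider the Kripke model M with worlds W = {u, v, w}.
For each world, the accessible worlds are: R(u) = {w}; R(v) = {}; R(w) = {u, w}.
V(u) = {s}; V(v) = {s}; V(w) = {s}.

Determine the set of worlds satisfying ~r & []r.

Let φ = ~r & []r. Evaluate φ at each world:
  u (successors {w}): φ is false.
  v (successors ∅): φ is true.
  w (successors {u, w}): φ is false.
For instance, at w:
  At w: ~r is true, []r is false, so ~r & []r is false.
    At w: []r requires r at every successor {u, w}.
      r fails at u, so []r is false at w.
Satisfying worlds: {v}

v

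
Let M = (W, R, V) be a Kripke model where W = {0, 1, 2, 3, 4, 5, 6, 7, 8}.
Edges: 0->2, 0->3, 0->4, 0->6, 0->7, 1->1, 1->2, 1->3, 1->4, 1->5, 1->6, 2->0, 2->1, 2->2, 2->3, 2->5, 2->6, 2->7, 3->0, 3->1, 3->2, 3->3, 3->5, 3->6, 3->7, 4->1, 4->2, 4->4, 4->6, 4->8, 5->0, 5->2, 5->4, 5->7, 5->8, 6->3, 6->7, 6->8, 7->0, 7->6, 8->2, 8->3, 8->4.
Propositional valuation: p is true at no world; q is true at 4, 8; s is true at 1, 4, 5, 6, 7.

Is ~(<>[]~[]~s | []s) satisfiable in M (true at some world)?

No

Let φ = ~(<>[]~[]~s | []s). Evaluate φ at each world:
  0 (successors {2, 3, 4, 6, 7}): φ is false.
  1 (successors {1, 2, 3, 4, 5, 6}): φ is false.
  2 (successors {0, 1, 2, 3, 5, 6, 7}): φ is false.
  3 (successors {0, 1, 2, 3, 5, 6, 7}): φ is false.
  4 (successors {1, 2, 4, 6, 8}): φ is false.
  5 (successors {0, 2, 4, 7, 8}): φ is false.
  6 (successors {3, 7, 8}): φ is false.
  7 (successors {0, 6}): φ is false.
  8 (successors {2, 3, 4}): φ is false.
For instance, at 4:
  At 4: <>[]~[]~s | []s is true, so ~(<>[]~[]~s | []s) is false.
    At 4: <>[]~[]~s is true, []s is false, so <>[]~[]~s | []s is true.
      At 4: <>[]~[]~s requires []~[]~s at some successor in {1, 2, 4, 6, 8}.
        []~[]~s holds at 1, so <>[]~[]~s is true at 4.
      At 4: []s requires s at every successor {1, 2, 4, 6, 8}.
        s fails at 2, so []s is false at 4.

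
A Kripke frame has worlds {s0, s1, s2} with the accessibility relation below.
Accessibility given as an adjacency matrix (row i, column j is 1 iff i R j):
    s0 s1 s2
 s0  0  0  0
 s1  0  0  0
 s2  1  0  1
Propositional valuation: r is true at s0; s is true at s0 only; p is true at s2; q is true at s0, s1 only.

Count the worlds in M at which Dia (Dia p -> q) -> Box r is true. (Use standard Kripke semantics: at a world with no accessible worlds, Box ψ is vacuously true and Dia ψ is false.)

2

Let φ = Dia (Dia p -> q) -> Box r. Evaluate φ at each world:
  s0 (successors ∅): φ is true.
  s1 (successors ∅): φ is true.
  s2 (successors {s0, s2}): φ is false.
For instance, at s2:
  At s2: Dia (Dia p -> q) is true, Box r is false, so Dia (Dia p -> q) -> Box r is false.
    At s2: Dia (Dia p -> q) requires Dia p -> q at some successor in {s0, s2}.
      Dia p -> q holds at s0, so Dia (Dia p -> q) is true at s2.
    At s2: Box r requires r at every successor {s0, s2}.
      r fails at s2, so Box r is false at s2.
Satisfying worlds: {s0, s1}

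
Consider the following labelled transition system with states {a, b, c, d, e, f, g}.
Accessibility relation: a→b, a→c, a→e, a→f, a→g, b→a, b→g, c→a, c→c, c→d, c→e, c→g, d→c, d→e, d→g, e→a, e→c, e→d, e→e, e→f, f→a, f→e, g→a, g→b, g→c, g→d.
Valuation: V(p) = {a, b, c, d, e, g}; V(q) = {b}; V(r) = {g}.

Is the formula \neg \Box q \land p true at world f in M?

At f: \neg \Box q is true, p is false, so \neg \Box q \land p is false.
  At f: \Box q is false, so \neg \Box q is true.
    At f: \Box q requires q at every successor {a, e}.
      q fails at a, so \Box q is false at f.

No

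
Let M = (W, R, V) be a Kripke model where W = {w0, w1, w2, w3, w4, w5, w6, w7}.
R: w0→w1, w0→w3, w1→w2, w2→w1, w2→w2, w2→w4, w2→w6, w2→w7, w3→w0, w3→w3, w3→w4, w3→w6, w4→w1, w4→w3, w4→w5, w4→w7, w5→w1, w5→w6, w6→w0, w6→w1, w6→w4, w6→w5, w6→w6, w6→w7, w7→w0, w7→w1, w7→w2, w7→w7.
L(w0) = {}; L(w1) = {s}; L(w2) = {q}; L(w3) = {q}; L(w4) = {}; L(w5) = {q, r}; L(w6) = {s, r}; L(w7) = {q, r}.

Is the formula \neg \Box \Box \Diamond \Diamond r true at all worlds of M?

No

Recall that \Box ψ holds at a world iff ψ holds at every accessible world, and \Diamond ψ holds iff ψ holds at some accessible world.
Let φ = \neg \Box \Box \Diamond \Diamond r. Evaluate φ at each world:
  w0 (successors {w1, w3}): φ is false.
  w1 (successors {w2}): φ is false.
  w2 (successors {w1, w2, w4, w6, w7}): φ is false.
  w3 (successors {w0, w3, w4, w6}): φ is false.
  w4 (successors {w1, w3, w5, w7}): φ is false.
  w5 (successors {w1, w6}): φ is false.
  w6 (successors {w0, w1, w4, w5, w6, w7}): φ is false.
  w7 (successors {w0, w1, w2, w7}): φ is false.
Detail at w0 (counterexample):
  At w0: \Box \Box \Diamond \Diamond r is true, so \neg \Box \Box \Diamond \Diamond r is false.
    At w0: \Box \Box \Diamond \Diamond r requires \Box \Diamond \Diamond r at every successor {w1, w3}.
      At w1: \Box \Diamond \Diamond r is true.
      At w3: \Box \Diamond \Diamond r is true.
    So \Box \Box \Diamond \Diamond r is true at w0.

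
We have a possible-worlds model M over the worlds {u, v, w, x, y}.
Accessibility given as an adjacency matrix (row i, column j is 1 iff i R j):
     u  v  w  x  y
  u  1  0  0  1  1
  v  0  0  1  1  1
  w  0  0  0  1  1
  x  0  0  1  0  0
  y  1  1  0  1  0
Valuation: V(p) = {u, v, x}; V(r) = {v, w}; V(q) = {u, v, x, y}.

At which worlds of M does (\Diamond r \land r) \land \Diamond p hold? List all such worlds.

v

Let φ = (\Diamond r \land r) \land \Diamond p. Evaluate φ at each world:
  u (successors {u, x, y}): φ is false.
  v (successors {w, x, y}): φ is true.
  w (successors {x, y}): φ is false.
  x (successors {w}): φ is false.
  y (successors {u, v, x}): φ is false.
For instance, at y:
  At y: \Diamond r \land r is false, \Diamond p is true, so (\Diamond r \land r) \land \Diamond p is false.
    At y: \Diamond r is true, r is false, so \Diamond r \land r is false.
      At y: \Diamond r requires r at some successor in {u, v, x}.
        r holds at v, so \Diamond r is true at y.
    At y: \Diamond p requires p at some successor in {u, v, x}.
      p holds at u, so \Diamond p is true at y.
Satisfying worlds: {v}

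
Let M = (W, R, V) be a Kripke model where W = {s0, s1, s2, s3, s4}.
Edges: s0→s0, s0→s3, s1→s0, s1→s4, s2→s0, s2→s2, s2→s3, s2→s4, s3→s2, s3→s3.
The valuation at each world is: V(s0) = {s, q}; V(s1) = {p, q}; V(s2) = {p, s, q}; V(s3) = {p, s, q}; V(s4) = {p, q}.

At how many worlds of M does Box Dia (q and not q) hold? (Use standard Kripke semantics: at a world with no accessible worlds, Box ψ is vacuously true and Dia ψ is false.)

Let φ = Box Dia (q and not q). Evaluate φ at each world:
  s0 (successors {s0, s3}): φ is false.
  s1 (successors {s0, s4}): φ is false.
  s2 (successors {s0, s2, s3, s4}): φ is false.
  s3 (successors {s2, s3}): φ is false.
  s4 (successors ∅): φ is true.
For instance, at s2:
  At s2: Box Dia (q and not q) requires Dia (q and not q) at every successor {s0, s2, s3, s4}.
    Dia (q and not q) fails at s0, so Box Dia (q and not q) is false at s2.
      At s0: Dia (q and not q) requires q and not q at some successor in {s0, s3}.
        At s0: q and not q is false.
        At s3: q and not q is false.
      So Dia (q and not q) is false at s0.
Satisfying worlds: {s4}

1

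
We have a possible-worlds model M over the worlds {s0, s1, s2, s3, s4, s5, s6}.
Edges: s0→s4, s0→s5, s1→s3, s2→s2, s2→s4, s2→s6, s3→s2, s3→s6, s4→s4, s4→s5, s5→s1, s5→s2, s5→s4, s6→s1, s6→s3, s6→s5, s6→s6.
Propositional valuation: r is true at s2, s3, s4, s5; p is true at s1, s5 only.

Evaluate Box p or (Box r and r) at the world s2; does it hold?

No

Recall that Box ψ holds at a world iff ψ holds at every accessible world, and Dia ψ holds iff ψ holds at some accessible world.
At s2: Box p is false, Box r and r is false, so Box p or (Box r and r) is false.
  At s2: Box p requires p at every successor {s2, s4, s6}.
    p fails at s2, so Box p is false at s2.
  At s2: Box r is false, r is true, so Box r and r is false.
    At s2: Box r requires r at every successor {s2, s4, s6}.
      r fails at s6, so Box r is false at s2.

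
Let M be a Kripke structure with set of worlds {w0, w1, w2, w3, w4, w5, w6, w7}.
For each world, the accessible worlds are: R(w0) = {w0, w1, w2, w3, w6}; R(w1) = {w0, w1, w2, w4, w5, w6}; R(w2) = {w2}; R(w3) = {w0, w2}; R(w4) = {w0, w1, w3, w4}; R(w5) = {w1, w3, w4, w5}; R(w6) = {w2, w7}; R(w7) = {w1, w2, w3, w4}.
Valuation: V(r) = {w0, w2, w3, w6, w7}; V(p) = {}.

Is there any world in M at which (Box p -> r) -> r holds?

Let φ = (Box p -> r) -> r. Evaluate φ at each world:
  w0 (successors {w0, w1, w2, w3, w6}): φ is true.
  w1 (successors {w0, w1, w2, w4, w5, w6}): φ is false.
  w2 (successors {w2}): φ is true.
  w3 (successors {w0, w2}): φ is true.
  w4 (successors {w0, w1, w3, w4}): φ is false.
  w5 (successors {w1, w3, w4, w5}): φ is false.
  w6 (successors {w2, w7}): φ is true.
  w7 (successors {w1, w2, w3, w4}): φ is true.
Detail at w0 (witness):
  At w0: Box p -> r is true, r is true, so (Box p -> r) -> r is true.
    At w0: Box p is false, r is true, so Box p -> r is true.
      At w0: Box p requires p at every successor {w0, w1, w2, w3, w6}.
        p fails at w0, so Box p is false at w0.

Yes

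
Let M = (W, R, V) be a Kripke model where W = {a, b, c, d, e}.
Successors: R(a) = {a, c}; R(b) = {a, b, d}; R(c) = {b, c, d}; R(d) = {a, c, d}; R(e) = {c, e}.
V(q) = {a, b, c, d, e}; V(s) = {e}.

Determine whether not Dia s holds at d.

Yes

At d: Dia s is false, so not Dia s is true.
  At d: Dia s requires s at some successor in {a, c, d}.
    At a: s is false.
    At c: s is false.
    At d: s is false.
  So Dia s is false at d.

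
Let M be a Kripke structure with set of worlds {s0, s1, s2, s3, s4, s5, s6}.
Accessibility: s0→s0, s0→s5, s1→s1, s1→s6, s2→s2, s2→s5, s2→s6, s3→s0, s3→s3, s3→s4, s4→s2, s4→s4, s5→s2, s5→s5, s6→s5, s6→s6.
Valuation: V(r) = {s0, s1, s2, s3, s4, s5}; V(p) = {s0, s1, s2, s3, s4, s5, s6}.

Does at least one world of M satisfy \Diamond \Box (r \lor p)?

Let φ = \Diamond \Box (r \lor p). Evaluate φ at each world:
  s0 (successors {s0, s5}): φ is true.
  s1 (successors {s1, s6}): φ is true.
  s2 (successors {s2, s5, s6}): φ is true.
  s3 (successors {s0, s3, s4}): φ is true.
  s4 (successors {s2, s4}): φ is true.
  s5 (successors {s2, s5}): φ is true.
  s6 (successors {s5, s6}): φ is true.
Detail at s0 (witness):
  At s0: \Diamond \Box (r \lor p) requires \Box (r \lor p) at some successor in {s0, s5}.
    \Box (r \lor p) holds at s0, so \Diamond \Box (r \lor p) is true at s0.
      At s0: \Box (r \lor p) requires r \lor p at every successor {s0, s5}.
        At s0: r \lor p is true.
        At s5: r \lor p is true.
      So \Box (r \lor p) is true at s0.

Yes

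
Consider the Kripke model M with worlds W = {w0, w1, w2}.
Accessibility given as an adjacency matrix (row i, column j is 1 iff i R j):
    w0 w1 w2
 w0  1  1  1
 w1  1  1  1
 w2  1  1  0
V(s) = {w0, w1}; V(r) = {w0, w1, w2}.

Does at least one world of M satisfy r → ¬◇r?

Let φ = r → ¬◇r. Evaluate φ at each world:
  w0 (successors {w0, w1, w2}): φ is false.
  w1 (successors {w0, w1, w2}): φ is false.
  w2 (successors {w0, w1}): φ is false.
For instance, at w1:
  At w1: r is true, ¬◇r is false, so r → ¬◇r is false.
    At w1: ◇r is true, so ¬◇r is false.
      At w1: ◇r requires r at some successor in {w0, w1, w2}.
        r holds at w0, so ◇r is true at w1.

No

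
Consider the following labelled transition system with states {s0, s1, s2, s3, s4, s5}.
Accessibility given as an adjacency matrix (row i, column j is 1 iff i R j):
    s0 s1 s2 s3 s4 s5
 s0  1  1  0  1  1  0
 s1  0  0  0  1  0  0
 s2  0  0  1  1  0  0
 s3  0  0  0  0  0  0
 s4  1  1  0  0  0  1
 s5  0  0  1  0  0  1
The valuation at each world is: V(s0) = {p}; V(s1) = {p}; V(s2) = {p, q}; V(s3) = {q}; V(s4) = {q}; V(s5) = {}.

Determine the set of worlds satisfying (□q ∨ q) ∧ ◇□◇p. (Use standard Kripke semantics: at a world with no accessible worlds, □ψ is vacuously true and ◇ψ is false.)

Recall that □ψ holds at a world iff ψ holds at every accessible world, and ◇ψ holds iff ψ holds at some accessible world.
Let φ = (□q ∨ q) ∧ ◇□◇p. Evaluate φ at each world:
  s0 (successors {s0, s1, s3, s4}): φ is false.
  s1 (successors {s3}): φ is true.
  s2 (successors {s2, s3}): φ is true.
  s3 (successors ∅): φ is false.
  s4 (successors {s0, s1, s5}): φ is true.
  s5 (successors {s2, s5}): φ is false.
For instance, at s2:
  At s2: □q ∨ q is true, ◇□◇p is true, so (□q ∨ q) ∧ ◇□◇p is true.
    At s2: □q is true, q is true, so □q ∨ q is true.
      At s2: □q requires q at every successor {s2, s3}.
        At s2: q is true.
        At s3: q is true.
      So □q is true at s2.
    At s2: ◇□◇p requires □◇p at some successor in {s2, s3}.
      □◇p holds at s3, so ◇□◇p is true at s2.
Satisfying worlds: {s1, s2, s4}

s1, s2, s4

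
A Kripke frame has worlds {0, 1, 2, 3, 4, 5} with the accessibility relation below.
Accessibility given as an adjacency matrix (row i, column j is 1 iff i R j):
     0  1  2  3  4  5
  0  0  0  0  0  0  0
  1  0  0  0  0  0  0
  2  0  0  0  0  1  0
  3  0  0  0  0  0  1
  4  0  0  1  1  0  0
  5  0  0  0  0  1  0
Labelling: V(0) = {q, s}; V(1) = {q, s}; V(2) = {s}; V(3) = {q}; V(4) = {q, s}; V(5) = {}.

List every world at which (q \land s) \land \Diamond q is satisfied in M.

4

Let φ = (q \land s) \land \Diamond q. Evaluate φ at each world:
  0 (successors ∅): φ is false.
  1 (successors ∅): φ is false.
  2 (successors {4}): φ is false.
  3 (successors {5}): φ is false.
  4 (successors {2, 3}): φ is true.
  5 (successors {4}): φ is false.
For instance, at 5:
  At 5: q \land s is false, \Diamond q is true, so (q \land s) \land \Diamond q is false.
    At 5: \Diamond q requires q at some successor in {4}.
      q holds at 4, so \Diamond q is true at 5.
Satisfying worlds: {4}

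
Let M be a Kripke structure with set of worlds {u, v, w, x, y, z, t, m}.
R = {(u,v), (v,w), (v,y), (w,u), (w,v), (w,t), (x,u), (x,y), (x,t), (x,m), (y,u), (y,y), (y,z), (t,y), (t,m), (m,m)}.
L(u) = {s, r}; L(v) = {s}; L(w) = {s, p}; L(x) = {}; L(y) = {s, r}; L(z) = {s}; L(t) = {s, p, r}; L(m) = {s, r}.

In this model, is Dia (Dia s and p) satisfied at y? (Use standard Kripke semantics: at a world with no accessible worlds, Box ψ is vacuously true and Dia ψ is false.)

No

At y: Dia (Dia s and p) requires Dia s and p at some successor in {u, y, z}.
  At u: Dia s and p is false.
  At y: Dia s and p is false.
  At z: Dia s and p is false.
So Dia (Dia s and p) is false at y.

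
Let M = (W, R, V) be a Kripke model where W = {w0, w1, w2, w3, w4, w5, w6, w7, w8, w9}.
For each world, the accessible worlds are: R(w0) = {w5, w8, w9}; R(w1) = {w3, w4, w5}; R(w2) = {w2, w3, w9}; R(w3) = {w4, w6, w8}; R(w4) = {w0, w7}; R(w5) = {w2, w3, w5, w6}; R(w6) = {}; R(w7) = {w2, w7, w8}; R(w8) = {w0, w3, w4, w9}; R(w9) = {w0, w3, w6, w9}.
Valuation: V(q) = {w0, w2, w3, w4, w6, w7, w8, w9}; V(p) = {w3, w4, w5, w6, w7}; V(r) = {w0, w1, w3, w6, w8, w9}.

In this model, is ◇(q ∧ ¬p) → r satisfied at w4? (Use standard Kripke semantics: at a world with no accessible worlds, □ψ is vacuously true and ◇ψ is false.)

At w4: ◇(q ∧ ¬p) is true, r is false, so ◇(q ∧ ¬p) → r is false.
  At w4: ◇(q ∧ ¬p) requires q ∧ ¬p at some successor in {w0, w7}.
    q ∧ ¬p holds at w0, so ◇(q ∧ ¬p) is true at w4.

No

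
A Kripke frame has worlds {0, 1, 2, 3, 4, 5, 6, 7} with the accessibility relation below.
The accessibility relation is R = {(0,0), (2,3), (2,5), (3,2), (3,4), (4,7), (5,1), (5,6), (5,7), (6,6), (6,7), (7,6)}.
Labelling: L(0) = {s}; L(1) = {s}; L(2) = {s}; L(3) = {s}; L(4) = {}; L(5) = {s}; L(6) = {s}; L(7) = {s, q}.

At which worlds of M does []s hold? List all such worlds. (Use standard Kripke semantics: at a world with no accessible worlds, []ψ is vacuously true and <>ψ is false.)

Let φ = []s. Evaluate φ at each world:
  0 (successors {0}): φ is true.
  1 (successors ∅): φ is true.
  2 (successors {3, 5}): φ is true.
  3 (successors {2, 4}): φ is false.
  4 (successors {7}): φ is true.
  5 (successors {1, 6, 7}): φ is true.
  6 (successors {6, 7}): φ is true.
  7 (successors {6}): φ is true.
For instance, at 6:
  At 6: []s requires s at every successor {6, 7}.
    At 6: s is true.
    At 7: s is true.
  So []s is true at 6.
Satisfying worlds: {0, 1, 2, 4, 5, 6, 7}

0, 1, 2, 4, 5, 6, 7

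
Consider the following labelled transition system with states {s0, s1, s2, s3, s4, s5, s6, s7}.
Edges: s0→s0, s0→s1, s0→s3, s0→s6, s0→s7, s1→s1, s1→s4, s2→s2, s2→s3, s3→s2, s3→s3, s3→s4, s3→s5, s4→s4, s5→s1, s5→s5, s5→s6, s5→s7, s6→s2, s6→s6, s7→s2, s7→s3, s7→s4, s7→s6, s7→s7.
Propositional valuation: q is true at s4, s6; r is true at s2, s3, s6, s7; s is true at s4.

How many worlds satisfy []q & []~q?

0

Let φ = []q & []~q. Evaluate φ at each world:
  s0 (successors {s0, s1, s3, s6, s7}): φ is false.
  s1 (successors {s1, s4}): φ is false.
  s2 (successors {s2, s3}): φ is false.
  s3 (successors {s2, s3, s4, s5}): φ is false.
  s4 (successors {s4}): φ is false.
  s5 (successors {s1, s5, s6, s7}): φ is false.
  s6 (successors {s2, s6}): φ is false.
  s7 (successors {s2, s3, s4, s6, s7}): φ is false.
For instance, at s4:
  At s4: []q is true, []~q is false, so []q & []~q is false.
    At s4: []q requires q at every successor {s4}.
      At s4: q is true.
    So []q is true at s4.
    At s4: []~q requires ~q at every successor {s4}.
      ~q fails at s4, so []~q is false at s4.
Satisfying worlds: none.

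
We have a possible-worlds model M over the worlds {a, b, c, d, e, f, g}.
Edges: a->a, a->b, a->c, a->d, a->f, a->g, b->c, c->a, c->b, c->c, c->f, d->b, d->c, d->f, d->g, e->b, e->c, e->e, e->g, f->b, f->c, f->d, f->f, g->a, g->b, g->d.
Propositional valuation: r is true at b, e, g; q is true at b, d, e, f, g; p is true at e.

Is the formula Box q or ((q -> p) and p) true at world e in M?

At e: Box q is false, (q -> p) and p is true, so Box q or ((q -> p) and p) is true.
  At e: Box q requires q at every successor {b, c, e, g}.
    q fails at c, so Box q is false at e.

Yes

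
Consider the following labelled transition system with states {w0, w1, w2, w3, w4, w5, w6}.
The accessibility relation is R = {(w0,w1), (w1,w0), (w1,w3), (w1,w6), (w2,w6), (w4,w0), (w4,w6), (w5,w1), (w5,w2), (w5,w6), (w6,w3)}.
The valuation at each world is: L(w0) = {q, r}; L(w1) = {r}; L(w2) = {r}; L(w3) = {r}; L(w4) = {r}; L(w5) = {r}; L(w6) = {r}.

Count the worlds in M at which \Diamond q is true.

2

Let φ = \Diamond q. Evaluate φ at each world:
  w0 (successors {w1}): φ is false.
  w1 (successors {w0, w3, w6}): φ is true.
  w2 (successors {w6}): φ is false.
  w3 (successors ∅): φ is false.
  w4 (successors {w0, w6}): φ is true.
  w5 (successors {w1, w2, w6}): φ is false.
  w6 (successors {w3}): φ is false.
For instance, at w1:
  At w1: \Diamond q requires q at some successor in {w0, w3, w6}.
    q holds at w0, so \Diamond q is true at w1.
Satisfying worlds: {w1, w4}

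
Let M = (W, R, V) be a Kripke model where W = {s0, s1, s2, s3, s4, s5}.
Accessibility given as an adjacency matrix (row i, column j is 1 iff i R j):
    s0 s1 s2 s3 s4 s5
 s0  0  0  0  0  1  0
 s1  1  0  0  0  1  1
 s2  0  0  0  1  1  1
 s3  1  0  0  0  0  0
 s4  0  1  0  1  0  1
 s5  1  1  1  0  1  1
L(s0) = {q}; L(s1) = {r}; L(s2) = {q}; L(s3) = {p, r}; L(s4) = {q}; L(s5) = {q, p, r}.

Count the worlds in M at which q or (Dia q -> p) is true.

Let φ = q or (Dia q -> p). Evaluate φ at each world:
  s0 (successors {s4}): φ is true.
  s1 (successors {s0, s4, s5}): φ is false.
  s2 (successors {s3, s4, s5}): φ is true.
  s3 (successors {s0}): φ is true.
  s4 (successors {s1, s3, s5}): φ is true.
  s5 (successors {s0, s1, s2, s4, s5}): φ is true.
For instance, at s5:
  At s5: q is true, Dia q -> p is true, so q or (Dia q -> p) is true.
    At s5: Dia q is true, p is true, so Dia q -> p is true.
      At s5: Dia q requires q at some successor in {s0, s1, s2, s4, s5}.
        q holds at s0, so Dia q is true at s5.
Satisfying worlds: {s0, s2, s3, s4, s5}

5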